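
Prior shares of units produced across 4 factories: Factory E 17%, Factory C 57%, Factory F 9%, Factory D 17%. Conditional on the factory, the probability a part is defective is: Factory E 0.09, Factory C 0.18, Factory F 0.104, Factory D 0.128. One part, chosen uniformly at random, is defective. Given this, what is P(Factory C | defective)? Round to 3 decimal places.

By Bayes' rule, posterior ∝ prior × likelihood:
  Factory E: 0.17 × 0.09 = 0.0153
  Factory C: 0.57 × 0.18 = 0.1026
  Factory F: 0.09 × 0.104 = 0.00936
  Factory D: 0.17 × 0.128 = 0.02176
Total = 0.14902.
P(Factory C | evidence) = 0.1026 / 0.14902 ≈ 0.688.

0.688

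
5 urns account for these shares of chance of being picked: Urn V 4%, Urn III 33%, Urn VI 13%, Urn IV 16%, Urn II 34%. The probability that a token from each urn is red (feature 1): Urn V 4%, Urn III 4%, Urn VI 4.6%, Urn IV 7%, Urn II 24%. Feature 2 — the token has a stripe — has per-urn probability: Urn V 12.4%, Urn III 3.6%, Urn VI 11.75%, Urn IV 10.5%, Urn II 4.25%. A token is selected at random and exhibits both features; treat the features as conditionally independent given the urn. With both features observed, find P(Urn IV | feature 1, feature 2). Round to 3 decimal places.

0.195

Unnormalized posteriors (prior × likelihood):
  Urn V: 0.04 × 0.04 × 0.124 = 0.0001984
  Urn III: 0.33 × 0.04 × 0.036 = 0.0004752
  Urn VI: 0.13 × 0.046 × 0.1175 = 0.00070265
  Urn IV: 0.16 × 0.07 × 0.105 = 0.001176
  Urn II: 0.34 × 0.24 × 0.0425 = 0.003468
Normalizing constant = 0.00602025.
P(Urn IV | evidence) = 0.001176 / 0.00602025 ≈ 0.195.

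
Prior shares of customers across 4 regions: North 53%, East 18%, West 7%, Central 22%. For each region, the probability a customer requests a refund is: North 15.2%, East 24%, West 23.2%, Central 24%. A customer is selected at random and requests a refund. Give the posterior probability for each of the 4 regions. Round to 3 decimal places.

Compute prior × likelihood for every hypothesis:
  North: 0.53 × 0.152 = 0.08056
  East: 0.18 × 0.24 = 0.0432
  West: 0.07 × 0.232 = 0.01624
  Central: 0.22 × 0.24 = 0.0528
Normalizing constant = 0.1928.
P(North | refund) = 0.08056/0.1928 ≈ 0.418
P(East | refund) = 0.0432/0.1928 ≈ 0.224
P(West | refund) = 0.01624/0.1928 ≈ 0.084
P(Central | refund) = 0.0528/0.1928 ≈ 0.274

North 0.418, East 0.224, West 0.084, Central 0.274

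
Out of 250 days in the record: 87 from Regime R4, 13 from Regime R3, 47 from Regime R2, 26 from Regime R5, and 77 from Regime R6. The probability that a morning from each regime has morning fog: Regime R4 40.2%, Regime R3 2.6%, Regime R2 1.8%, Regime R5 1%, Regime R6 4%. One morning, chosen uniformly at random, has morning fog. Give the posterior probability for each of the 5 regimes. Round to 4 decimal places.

Regime R4 0.8855, Regime R3 0.0086, Regime R2 0.0214, Regime R5 0.0066, Regime R6 0.0780

Unnormalized posteriors (prior × likelihood):
  Regime R4: 0.348 × 0.402 = 0.139896
  Regime R3: 0.052 × 0.026 = 0.001352
  Regime R2: 0.188 × 0.018 = 0.003384
  Regime R5: 0.104 × 0.01 = 0.00104
  Regime R6: 0.308 × 0.04 = 0.01232
Total = 0.157992.
P(Regime R4 | fog) = 0.139896/0.157992 ≈ 0.8855
P(Regime R3 | fog) = 0.001352/0.157992 ≈ 0.0086
P(Regime R2 | fog) = 0.003384/0.157992 ≈ 0.0214
P(Regime R5 | fog) = 0.00104/0.157992 ≈ 0.0066
P(Regime R6 | fog) = 0.01232/0.157992 ≈ 0.0780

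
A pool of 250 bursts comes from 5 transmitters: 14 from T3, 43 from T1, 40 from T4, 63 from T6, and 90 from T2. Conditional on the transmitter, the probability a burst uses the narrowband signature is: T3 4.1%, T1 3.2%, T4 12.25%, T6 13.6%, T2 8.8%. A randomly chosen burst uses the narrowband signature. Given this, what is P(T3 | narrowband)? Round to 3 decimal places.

0.025

Prior × likelihood for each hypothesis:
  T3: 0.056 × 0.041 = 0.002296
  T1: 0.172 × 0.032 = 0.005504
  T4: 0.16 × 0.1225 = 0.0196
  T6: 0.252 × 0.136 = 0.034272
  T2: 0.36 × 0.088 = 0.03168
Sum = 0.093352.
P(T3 | evidence) = 0.002296 / 0.093352 ≈ 0.025.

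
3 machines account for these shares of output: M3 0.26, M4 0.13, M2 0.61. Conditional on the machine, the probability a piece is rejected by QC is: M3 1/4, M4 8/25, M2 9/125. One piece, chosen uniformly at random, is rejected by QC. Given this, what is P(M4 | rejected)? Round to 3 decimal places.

0.276

Prior × likelihood for each hypothesis:
  M3: 0.26 × 0.25 = 0.065
  M4: 0.13 × 0.32 = 0.0416
  M2: 0.61 × 0.072 = 0.04392
Total = 0.15052.
P(M4 | evidence) = 0.0416 / 0.15052 ≈ 0.276.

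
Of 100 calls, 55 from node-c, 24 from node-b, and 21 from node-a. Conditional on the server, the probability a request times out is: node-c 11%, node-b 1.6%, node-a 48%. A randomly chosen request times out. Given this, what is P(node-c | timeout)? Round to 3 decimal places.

Unnormalized posteriors (prior × likelihood):
  node-c: 0.55 × 0.11 = 0.0605
  node-b: 0.24 × 0.016 = 0.00384
  node-a: 0.21 × 0.48 = 0.1008
Total = 0.16514.
P(node-c | evidence) = 0.0605 / 0.16514 ≈ 0.366.

0.366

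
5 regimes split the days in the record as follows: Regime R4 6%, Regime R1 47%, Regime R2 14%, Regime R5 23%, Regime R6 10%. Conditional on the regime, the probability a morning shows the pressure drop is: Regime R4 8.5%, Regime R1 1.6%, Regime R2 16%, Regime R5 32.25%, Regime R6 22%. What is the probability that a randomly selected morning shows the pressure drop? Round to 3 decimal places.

0.131

Unnormalized posteriors (prior × likelihood):
  Regime R4: 0.06 × 0.085 = 0.0051
  Regime R1: 0.47 × 0.016 = 0.00752
  Regime R2: 0.14 × 0.16 = 0.0224
  Regime R5: 0.23 × 0.3225 = 0.074175
  Regime R6: 0.1 × 0.22 = 0.022
P(drop) = 0.0051 + 0.00752 + 0.0224 + 0.074175 + 0.022 = 0.131195 → 0.131.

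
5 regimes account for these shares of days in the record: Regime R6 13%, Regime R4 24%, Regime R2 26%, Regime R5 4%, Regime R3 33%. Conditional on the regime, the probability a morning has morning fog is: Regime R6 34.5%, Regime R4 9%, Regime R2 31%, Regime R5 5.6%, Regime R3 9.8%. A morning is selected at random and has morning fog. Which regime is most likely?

By Bayes' rule, posterior ∝ prior × likelihood:
  Regime R6: 0.13 × 0.345 = 0.04485
  Regime R4: 0.24 × 0.09 = 0.0216
  Regime R2: 0.26 × 0.31 = 0.0806
  Regime R5: 0.04 × 0.056 = 0.00224
  Regime R3: 0.33 × 0.098 = 0.03234
Total = 0.18163.
Largest term belongs to Regime R2, so Regime R2 is most probable.

Regime R2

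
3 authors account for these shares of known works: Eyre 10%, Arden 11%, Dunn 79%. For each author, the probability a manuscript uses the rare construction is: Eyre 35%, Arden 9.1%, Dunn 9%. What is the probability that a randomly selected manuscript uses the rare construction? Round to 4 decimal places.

Compute prior × likelihood for every hypothesis:
  Eyre: 0.1 × 0.35 = 0.035
  Arden: 0.11 × 0.091 = 0.01001
  Dunn: 0.79 × 0.09 = 0.0711
P(rare-form) = 0.035 + 0.01001 + 0.0711 = 0.11611 → 0.1161.

0.1161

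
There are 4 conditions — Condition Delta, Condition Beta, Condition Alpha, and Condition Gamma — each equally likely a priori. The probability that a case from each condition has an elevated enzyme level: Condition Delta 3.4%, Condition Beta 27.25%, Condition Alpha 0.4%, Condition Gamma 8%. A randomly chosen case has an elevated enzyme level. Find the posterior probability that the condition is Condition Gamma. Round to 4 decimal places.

0.2049

Since the prior is uniform, the posterior is proportional to the likelihood:
  Condition Delta: 0.034
  Condition Beta: 0.2725
  Condition Alpha: 0.004
  Condition Gamma: 0.08
Sum = 0.3905.
P(Condition Gamma | evidence) = 0.08 / 0.3905 ≈ 0.2049.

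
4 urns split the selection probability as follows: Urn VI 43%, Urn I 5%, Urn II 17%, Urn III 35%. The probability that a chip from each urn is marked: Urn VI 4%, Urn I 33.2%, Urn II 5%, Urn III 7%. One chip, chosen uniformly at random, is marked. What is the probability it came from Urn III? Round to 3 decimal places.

Compute prior × likelihood for every hypothesis:
  Urn VI: 0.43 × 0.04 = 0.0172
  Urn I: 0.05 × 0.332 = 0.0166
  Urn II: 0.17 × 0.05 = 0.0085
  Urn III: 0.35 × 0.07 = 0.0245
Normalizing constant = 0.0668.
P(Urn III | evidence) = 0.0245 / 0.0668 ≈ 0.367.

0.367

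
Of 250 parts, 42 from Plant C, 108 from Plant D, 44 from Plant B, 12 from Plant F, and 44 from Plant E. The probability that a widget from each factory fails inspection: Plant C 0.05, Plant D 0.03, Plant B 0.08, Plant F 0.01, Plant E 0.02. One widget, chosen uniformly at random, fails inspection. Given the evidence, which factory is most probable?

Compute prior × likelihood for every hypothesis:
  Plant C: 0.168 × 0.05 = 0.0084
  Plant D: 0.432 × 0.03 = 0.01296
  Plant B: 0.176 × 0.08 = 0.01408
  Plant F: 0.048 × 0.01 = 0.00048
  Plant E: 0.176 × 0.02 = 0.00352
Normalizing constant = 0.03944.
Largest term belongs to Plant B, so Plant B is most probable.

Plant B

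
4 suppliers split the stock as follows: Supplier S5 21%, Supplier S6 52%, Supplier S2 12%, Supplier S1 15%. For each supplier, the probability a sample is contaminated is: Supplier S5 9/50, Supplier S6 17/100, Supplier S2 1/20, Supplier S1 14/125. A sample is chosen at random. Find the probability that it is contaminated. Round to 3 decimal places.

By Bayes' rule, posterior ∝ prior × likelihood:
  Supplier S5: 0.21 × 0.18 = 0.0378
  Supplier S6: 0.52 × 0.17 = 0.0884
  Supplier S2: 0.12 × 0.05 = 0.006
  Supplier S1: 0.15 × 0.112 = 0.0168
P(contaminated) = 0.0378 + 0.0884 + 0.006 + 0.0168 = 0.149 → 0.149.

0.149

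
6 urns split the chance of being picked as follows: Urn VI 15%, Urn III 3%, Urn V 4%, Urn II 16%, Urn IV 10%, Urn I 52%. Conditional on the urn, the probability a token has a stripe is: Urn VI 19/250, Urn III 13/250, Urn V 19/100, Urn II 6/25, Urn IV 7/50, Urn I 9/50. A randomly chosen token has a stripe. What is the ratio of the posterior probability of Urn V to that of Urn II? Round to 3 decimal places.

0.198

Unnormalized posteriors (prior × likelihood):
  Urn VI: 0.15 × 0.076 = 0.0114
  Urn III: 0.03 × 0.052 = 0.00156
  Urn V: 0.04 × 0.19 = 0.0076
  Urn II: 0.16 × 0.24 = 0.0384
  Urn IV: 0.1 × 0.14 = 0.014
  Urn I: 0.52 × 0.18 = 0.0936
Sum = 0.16656.
The ratio is 0.0076 / 0.0384 (the normalizer cancels) = 0.198.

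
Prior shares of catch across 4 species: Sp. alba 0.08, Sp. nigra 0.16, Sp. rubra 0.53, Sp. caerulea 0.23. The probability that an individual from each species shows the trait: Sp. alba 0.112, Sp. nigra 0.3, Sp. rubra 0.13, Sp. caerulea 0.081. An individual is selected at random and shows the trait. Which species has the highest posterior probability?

Sp. rubra

Compute prior × likelihood for every hypothesis:
  Sp. alba: 0.08 × 0.112 = 0.00896
  Sp. nigra: 0.16 × 0.3 = 0.048
  Sp. rubra: 0.53 × 0.13 = 0.0689
  Sp. caerulea: 0.23 × 0.081 = 0.01863
Sum = 0.14449.
Largest term belongs to Sp. rubra, so Sp. rubra is most probable.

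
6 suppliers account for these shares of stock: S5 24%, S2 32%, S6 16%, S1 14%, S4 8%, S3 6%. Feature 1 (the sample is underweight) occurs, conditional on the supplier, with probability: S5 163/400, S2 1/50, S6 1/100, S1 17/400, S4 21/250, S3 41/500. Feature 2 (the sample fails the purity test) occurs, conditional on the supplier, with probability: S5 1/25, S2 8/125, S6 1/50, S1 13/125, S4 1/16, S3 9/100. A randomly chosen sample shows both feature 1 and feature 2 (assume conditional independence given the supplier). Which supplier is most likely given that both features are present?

Compute prior × likelihood for every hypothesis:
  S5: 0.24 × 0.4075 × 0.04 = 0.003912
  S2: 0.32 × 0.02 × 0.064 = 0.0004096
  S6: 0.16 × 0.01 × 0.02 = 0.000032
  S1: 0.14 × 0.0425 × 0.104 = 0.0006188
  S4: 0.08 × 0.084 × 0.0625 = 0.00042
  S3: 0.06 × 0.082 × 0.09 = 0.0004428
Total = 0.0058352.
Largest term belongs to S5, so S5 is most probable.

S5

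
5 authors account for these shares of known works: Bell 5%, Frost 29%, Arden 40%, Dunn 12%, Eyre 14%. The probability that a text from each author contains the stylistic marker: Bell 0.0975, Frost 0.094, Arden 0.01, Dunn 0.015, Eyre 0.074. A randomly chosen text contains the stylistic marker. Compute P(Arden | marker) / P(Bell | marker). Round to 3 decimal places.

0.821

Unnormalized posteriors (prior × likelihood):
  Bell: 0.05 × 0.0975 = 0.004875
  Frost: 0.29 × 0.094 = 0.02726
  Arden: 0.4 × 0.01 = 0.004
  Dunn: 0.12 × 0.015 = 0.0018
  Eyre: 0.14 × 0.074 = 0.01036
Sum = 0.048295.
The ratio is 0.004 / 0.004875 (the normalizer cancels) = 0.821.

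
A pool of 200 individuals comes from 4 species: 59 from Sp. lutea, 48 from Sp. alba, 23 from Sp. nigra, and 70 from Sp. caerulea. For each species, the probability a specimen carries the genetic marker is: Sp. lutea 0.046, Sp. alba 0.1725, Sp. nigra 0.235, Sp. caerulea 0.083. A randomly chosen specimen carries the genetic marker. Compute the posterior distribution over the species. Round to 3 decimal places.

Sp. lutea 0.122, Sp. alba 0.373, Sp. nigra 0.243, Sp. caerulea 0.262

Unnormalized posteriors (prior × likelihood):
  Sp. lutea: 0.295 × 0.046 = 0.01357
  Sp. alba: 0.24 × 0.1725 = 0.0414
  Sp. nigra: 0.115 × 0.235 = 0.027025
  Sp. caerulea: 0.35 × 0.083 = 0.02905
Sum = 0.111045.
P(Sp. lutea | marker) = 0.01357/0.111045 ≈ 0.122
P(Sp. alba | marker) = 0.0414/0.111045 ≈ 0.373
P(Sp. nigra | marker) = 0.027025/0.111045 ≈ 0.243
P(Sp. caerulea | marker) = 0.02905/0.111045 ≈ 0.262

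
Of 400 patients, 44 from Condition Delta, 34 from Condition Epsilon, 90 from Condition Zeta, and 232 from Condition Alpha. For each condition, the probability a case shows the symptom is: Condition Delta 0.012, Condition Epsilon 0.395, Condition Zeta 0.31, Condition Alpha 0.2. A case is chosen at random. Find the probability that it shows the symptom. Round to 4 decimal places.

By Bayes' rule, posterior ∝ prior × likelihood:
  Condition Delta: 0.11 × 0.012 = 0.00132
  Condition Epsilon: 0.085 × 0.395 = 0.033575
  Condition Zeta: 0.225 × 0.31 = 0.06975
  Condition Alpha: 0.58 × 0.2 = 0.116
P(symptomatic) = 0.00132 + 0.033575 + 0.06975 + 0.116 = 0.220645 → 0.2206.

0.2206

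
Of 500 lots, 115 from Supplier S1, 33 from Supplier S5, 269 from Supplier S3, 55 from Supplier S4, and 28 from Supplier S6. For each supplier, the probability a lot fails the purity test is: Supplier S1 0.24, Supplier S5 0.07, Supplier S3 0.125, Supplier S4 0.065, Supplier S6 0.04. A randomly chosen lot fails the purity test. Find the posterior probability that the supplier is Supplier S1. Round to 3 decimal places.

0.405

By Bayes' rule, posterior ∝ prior × likelihood:
  Supplier S1: 0.23 × 0.24 = 0.0552
  Supplier S5: 0.066 × 0.07 = 0.00462
  Supplier S3: 0.538 × 0.125 = 0.06725
  Supplier S4: 0.11 × 0.065 = 0.00715
  Supplier S6: 0.056 × 0.04 = 0.00224
Total = 0.13646.
P(Supplier S1 | evidence) = 0.0552 / 0.13646 ≈ 0.405.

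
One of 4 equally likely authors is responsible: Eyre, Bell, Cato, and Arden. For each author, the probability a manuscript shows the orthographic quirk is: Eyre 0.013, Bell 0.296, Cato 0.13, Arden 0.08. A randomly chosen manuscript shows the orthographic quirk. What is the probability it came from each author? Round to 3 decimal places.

Eyre 0.025, Bell 0.570, Cato 0.250, Arden 0.154

Since the prior is uniform, the posterior is proportional to the likelihood:
  Eyre: 0.013
  Bell: 0.296
  Cato: 0.13
  Arden: 0.08
Total = 0.519.
P(Eyre | quirk) = 0.013/0.519 ≈ 0.025
P(Bell | quirk) = 0.296/0.519 ≈ 0.570
P(Cato | quirk) = 0.13/0.519 ≈ 0.250
P(Arden | quirk) = 0.08/0.519 ≈ 0.154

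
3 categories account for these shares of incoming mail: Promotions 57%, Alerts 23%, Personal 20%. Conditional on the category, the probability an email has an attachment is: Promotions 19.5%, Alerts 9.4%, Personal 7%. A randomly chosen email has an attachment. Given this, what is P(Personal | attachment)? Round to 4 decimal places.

0.0954

Unnormalized posteriors (prior × likelihood):
  Promotions: 0.57 × 0.195 = 0.11115
  Alerts: 0.23 × 0.094 = 0.02162
  Personal: 0.2 × 0.07 = 0.014
Sum = 0.14677.
P(Personal | evidence) = 0.014 / 0.14677 ≈ 0.0954.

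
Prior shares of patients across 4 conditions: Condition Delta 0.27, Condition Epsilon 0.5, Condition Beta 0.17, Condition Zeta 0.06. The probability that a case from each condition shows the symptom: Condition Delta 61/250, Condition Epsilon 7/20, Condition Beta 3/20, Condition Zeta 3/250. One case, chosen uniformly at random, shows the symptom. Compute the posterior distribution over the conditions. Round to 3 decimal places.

By Bayes' rule, posterior ∝ prior × likelihood:
  Condition Delta: 0.27 × 0.244 = 0.06588
  Condition Epsilon: 0.5 × 0.35 = 0.175
  Condition Beta: 0.17 × 0.15 = 0.0255
  Condition Zeta: 0.06 × 0.012 = 0.00072
Total = 0.2671.
P(Condition Delta | symptomatic) = 0.06588/0.2671 ≈ 0.247
P(Condition Epsilon | symptomatic) = 0.175/0.2671 ≈ 0.655
P(Condition Beta | symptomatic) = 0.0255/0.2671 ≈ 0.095
P(Condition Zeta | symptomatic) = 0.00072/0.2671 ≈ 0.003

Condition Delta 0.247, Condition Epsilon 0.655, Condition Beta 0.095, Condition Zeta 0.003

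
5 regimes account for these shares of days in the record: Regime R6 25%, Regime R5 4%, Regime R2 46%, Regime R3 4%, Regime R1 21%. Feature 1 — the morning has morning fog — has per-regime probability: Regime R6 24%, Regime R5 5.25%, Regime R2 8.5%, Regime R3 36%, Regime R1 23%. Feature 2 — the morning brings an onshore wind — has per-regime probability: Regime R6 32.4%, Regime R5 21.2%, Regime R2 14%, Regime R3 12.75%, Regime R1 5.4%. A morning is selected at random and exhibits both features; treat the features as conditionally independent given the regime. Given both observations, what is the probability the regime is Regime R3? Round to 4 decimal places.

0.0616

Prior × likelihood for each hypothesis:
  Regime R6: 0.25 × 0.24 × 0.324 = 0.01944
  Regime R5: 0.04 × 0.0525 × 0.212 = 0.0004452
  Regime R2: 0.46 × 0.085 × 0.14 = 0.005474
  Regime R3: 0.04 × 0.36 × 0.1275 = 0.001836
  Regime R1: 0.21 × 0.23 × 0.054 = 0.0026082
Total = 0.0298034.
P(Regime R3 | evidence) = 0.001836 / 0.0298034 ≈ 0.0616.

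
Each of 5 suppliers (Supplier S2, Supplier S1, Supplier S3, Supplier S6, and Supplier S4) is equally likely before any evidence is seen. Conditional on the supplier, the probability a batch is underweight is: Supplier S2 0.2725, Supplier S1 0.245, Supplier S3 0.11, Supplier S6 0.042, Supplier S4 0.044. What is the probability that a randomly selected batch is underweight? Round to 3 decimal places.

0.143

Since the prior is uniform, the posterior is proportional to the likelihood:
  Supplier S2: 0.2725
  Supplier S1: 0.245
  Supplier S3: 0.11
  Supplier S6: 0.042
  Supplier S4: 0.044
P(underweight) = (1/5) × (0.2725 + 0.245 + 0.11 + 0.042 + 0.044) = 0.7135/5 ≈ 0.143.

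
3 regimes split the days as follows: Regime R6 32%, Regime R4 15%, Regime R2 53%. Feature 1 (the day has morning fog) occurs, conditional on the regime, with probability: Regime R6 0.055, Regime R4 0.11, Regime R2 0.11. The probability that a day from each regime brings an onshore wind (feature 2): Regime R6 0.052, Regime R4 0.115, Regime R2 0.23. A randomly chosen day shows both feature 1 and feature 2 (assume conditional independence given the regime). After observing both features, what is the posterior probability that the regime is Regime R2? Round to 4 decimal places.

0.8266

Compute prior × likelihood for every hypothesis:
  Regime R6: 0.32 × 0.055 × 0.052 = 0.0009152
  Regime R4: 0.15 × 0.11 × 0.115 = 0.0018975
  Regime R2: 0.53 × 0.11 × 0.23 = 0.013409
Total = 0.0162217.
P(Regime R2 | evidence) = 0.013409 / 0.0162217 ≈ 0.8266.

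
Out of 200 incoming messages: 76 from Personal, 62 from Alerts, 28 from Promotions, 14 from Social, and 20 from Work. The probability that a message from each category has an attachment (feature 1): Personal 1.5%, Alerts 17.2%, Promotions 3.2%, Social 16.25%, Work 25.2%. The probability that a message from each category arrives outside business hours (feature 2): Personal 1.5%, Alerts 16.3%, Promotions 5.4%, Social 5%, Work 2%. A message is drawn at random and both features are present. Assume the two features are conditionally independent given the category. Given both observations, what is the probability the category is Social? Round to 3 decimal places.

0.056

Prior × likelihood for each hypothesis:
  Personal: 0.38 × 0.015 × 0.015 = 0.0000855
  Alerts: 0.31 × 0.172 × 0.163 = 0.00869116
  Promotions: 0.14 × 0.032 × 0.054 = 0.00024192
  Social: 0.07 × 0.1625 × 0.05 = 0.00056875
  Work: 0.1 × 0.252 × 0.02 = 0.000504
Total = 0.01009133.
P(Social | evidence) = 0.00056875 / 0.01009133 ≈ 0.056.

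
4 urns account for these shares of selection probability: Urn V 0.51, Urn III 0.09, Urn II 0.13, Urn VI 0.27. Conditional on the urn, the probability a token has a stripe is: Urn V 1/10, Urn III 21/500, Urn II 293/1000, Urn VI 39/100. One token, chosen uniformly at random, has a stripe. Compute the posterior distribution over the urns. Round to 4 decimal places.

Urn V 0.2574, Urn III 0.0191, Urn II 0.1922, Urn VI 0.5314

Compute prior × likelihood for every hypothesis:
  Urn V: 0.51 × 0.1 = 0.051
  Urn III: 0.09 × 0.042 = 0.00378
  Urn II: 0.13 × 0.293 = 0.03809
  Urn VI: 0.27 × 0.39 = 0.1053
Normalizing constant = 0.19817.
P(Urn V | striped) = 0.051/0.19817 ≈ 0.2574
P(Urn III | striped) = 0.00378/0.19817 ≈ 0.0191
P(Urn II | striped) = 0.03809/0.19817 ≈ 0.1922
P(Urn VI | striped) = 0.1053/0.19817 ≈ 0.5314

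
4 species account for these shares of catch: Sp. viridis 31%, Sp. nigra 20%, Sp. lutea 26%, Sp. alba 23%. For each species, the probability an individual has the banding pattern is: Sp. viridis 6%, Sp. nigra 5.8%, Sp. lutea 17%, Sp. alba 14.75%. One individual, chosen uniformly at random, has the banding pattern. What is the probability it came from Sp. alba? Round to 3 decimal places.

By Bayes' rule, posterior ∝ prior × likelihood:
  Sp. viridis: 0.31 × 0.06 = 0.0186
  Sp. nigra: 0.2 × 0.058 = 0.0116
  Sp. lutea: 0.26 × 0.17 = 0.0442
  Sp. alba: 0.23 × 0.1475 = 0.033925
Total = 0.108325.
P(Sp. alba | evidence) = 0.033925 / 0.108325 ≈ 0.313.

0.313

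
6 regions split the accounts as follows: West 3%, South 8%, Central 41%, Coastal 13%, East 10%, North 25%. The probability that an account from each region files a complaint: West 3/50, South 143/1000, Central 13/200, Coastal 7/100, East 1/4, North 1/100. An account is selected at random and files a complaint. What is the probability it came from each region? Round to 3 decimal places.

West 0.024, South 0.150, Central 0.348, Coastal 0.119, East 0.327, North 0.033

Prior × likelihood for each hypothesis:
  West: 0.03 × 0.06 = 0.0018
  South: 0.08 × 0.143 = 0.01144
  Central: 0.41 × 0.065 = 0.02665
  Coastal: 0.13 × 0.07 = 0.0091
  East: 0.1 × 0.25 = 0.025
  North: 0.25 × 0.01 = 0.0025
Total = 0.07649.
P(West | complaint) = 0.0018/0.07649 ≈ 0.024
P(South | complaint) = 0.01144/0.07649 ≈ 0.150
P(Central | complaint) = 0.02665/0.07649 ≈ 0.348
P(Coastal | complaint) = 0.0091/0.07649 ≈ 0.119
P(East | complaint) = 0.025/0.07649 ≈ 0.327
P(North | complaint) = 0.0025/0.07649 ≈ 0.033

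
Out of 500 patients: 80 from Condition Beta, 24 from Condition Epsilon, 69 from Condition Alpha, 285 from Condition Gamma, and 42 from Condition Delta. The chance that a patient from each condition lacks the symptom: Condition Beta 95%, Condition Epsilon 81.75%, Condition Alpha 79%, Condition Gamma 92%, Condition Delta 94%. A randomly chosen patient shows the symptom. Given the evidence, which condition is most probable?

Taking complements, P(symptomatic | each) = Condition Beta 0.05, Condition Epsilon 0.1825, Condition Alpha 0.21, Condition Gamma 0.08, Condition Delta 0.06.
Unnormalized posteriors (prior × likelihood):
  Condition Beta: 0.16 × 0.05 = 0.008
  Condition Epsilon: 0.048 × 0.1825 = 0.00876
  Condition Alpha: 0.138 × 0.21 = 0.02898
  Condition Gamma: 0.57 × 0.08 = 0.0456
  Condition Delta: 0.084 × 0.06 = 0.00504
Total = 0.09638.
Largest term belongs to Condition Gamma, so Condition Gamma is most probable.

Condition Gamma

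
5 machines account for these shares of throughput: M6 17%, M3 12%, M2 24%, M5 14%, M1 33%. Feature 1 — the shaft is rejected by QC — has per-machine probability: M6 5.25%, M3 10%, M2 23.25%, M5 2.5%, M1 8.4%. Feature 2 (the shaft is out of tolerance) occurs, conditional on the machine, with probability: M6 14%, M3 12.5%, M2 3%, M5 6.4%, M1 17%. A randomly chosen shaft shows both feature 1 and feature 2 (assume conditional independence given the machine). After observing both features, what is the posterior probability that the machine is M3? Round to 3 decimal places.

Unnormalized posteriors (prior × likelihood):
  M6: 0.17 × 0.0525 × 0.14 = 0.0012495
  M3: 0.12 × 0.1 × 0.125 = 0.0015
  M2: 0.24 × 0.2325 × 0.03 = 0.001674
  M5: 0.14 × 0.025 × 0.064 = 0.000224
  M1: 0.33 × 0.084 × 0.17 = 0.0047124
Sum = 0.0093599.
P(M3 | evidence) = 0.0015 / 0.0093599 ≈ 0.160.

0.160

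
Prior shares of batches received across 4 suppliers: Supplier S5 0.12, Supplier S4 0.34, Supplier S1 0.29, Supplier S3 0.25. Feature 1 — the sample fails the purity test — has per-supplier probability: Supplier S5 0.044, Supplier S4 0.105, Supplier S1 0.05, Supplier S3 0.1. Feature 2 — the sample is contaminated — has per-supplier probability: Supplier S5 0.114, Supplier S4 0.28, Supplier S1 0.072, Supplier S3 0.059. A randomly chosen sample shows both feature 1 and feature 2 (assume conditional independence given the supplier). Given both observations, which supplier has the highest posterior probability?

Supplier S4

Prior × likelihood for each hypothesis:
  Supplier S5: 0.12 × 0.044 × 0.114 = 0.00060192
  Supplier S4: 0.34 × 0.105 × 0.28 = 0.009996
  Supplier S1: 0.29 × 0.05 × 0.072 = 0.001044
  Supplier S3: 0.25 × 0.1 × 0.059 = 0.001475
Total = 0.01311692.
Largest term belongs to Supplier S4, so Supplier S4 is most probable.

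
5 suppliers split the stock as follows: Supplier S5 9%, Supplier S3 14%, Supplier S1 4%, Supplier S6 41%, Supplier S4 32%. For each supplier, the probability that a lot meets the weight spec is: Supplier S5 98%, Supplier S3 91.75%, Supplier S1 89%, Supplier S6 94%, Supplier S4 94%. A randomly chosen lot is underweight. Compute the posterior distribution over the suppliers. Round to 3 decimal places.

Taking complements, P(underweight | each) = Supplier S5 0.02, Supplier S3 0.0825, Supplier S1 0.11, Supplier S6 0.06, Supplier S4 0.06.
Unnormalized posteriors (prior × likelihood):
  Supplier S5: 0.09 × 0.02 = 0.0018
  Supplier S3: 0.14 × 0.0825 = 0.01155
  Supplier S1: 0.04 × 0.11 = 0.0044
  Supplier S6: 0.41 × 0.06 = 0.0246
  Supplier S4: 0.32 × 0.06 = 0.0192
Total = 0.06155.
P(Supplier S5 | underweight) = 0.0018/0.06155 ≈ 0.029
P(Supplier S3 | underweight) = 0.01155/0.06155 ≈ 0.188
P(Supplier S1 | underweight) = 0.0044/0.06155 ≈ 0.071
P(Supplier S6 | underweight) = 0.0246/0.06155 ≈ 0.400
P(Supplier S4 | underweight) = 0.0192/0.06155 ≈ 0.312
(Check: 0.029+0.188+0.071+0.400+0.312 = 1.000.)

Supplier S5 0.029, Supplier S3 0.188, Supplier S1 0.071, Supplier S6 0.400, Supplier S4 0.312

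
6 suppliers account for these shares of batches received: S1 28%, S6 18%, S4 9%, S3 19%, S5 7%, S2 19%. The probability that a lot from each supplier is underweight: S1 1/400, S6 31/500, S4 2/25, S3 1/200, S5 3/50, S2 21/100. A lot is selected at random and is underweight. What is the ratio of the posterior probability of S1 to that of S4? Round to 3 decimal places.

0.097

By Bayes' rule, posterior ∝ prior × likelihood:
  S1: 0.28 × 0.0025 = 0.0007
  S6: 0.18 × 0.062 = 0.01116
  S4: 0.09 × 0.08 = 0.0072
  S3: 0.19 × 0.005 = 0.00095
  S5: 0.07 × 0.06 = 0.0042
  S2: 0.19 × 0.21 = 0.0399
Normalizing constant = 0.06411.
The ratio is 0.0007 / 0.0072 (the normalizer cancels) = 0.097.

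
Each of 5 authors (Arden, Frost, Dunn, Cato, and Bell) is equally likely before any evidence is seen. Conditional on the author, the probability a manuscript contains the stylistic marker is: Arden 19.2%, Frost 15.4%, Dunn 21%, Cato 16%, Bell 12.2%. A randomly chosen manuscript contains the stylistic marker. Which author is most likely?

Dunn

Since the prior is uniform, the posterior is proportional to the likelihood:
  Arden: 0.192
  Frost: 0.154
  Dunn: 0.21
  Cato: 0.16
  Bell: 0.122
Sum = 0.838.
Largest term belongs to Dunn, so Dunn is most probable.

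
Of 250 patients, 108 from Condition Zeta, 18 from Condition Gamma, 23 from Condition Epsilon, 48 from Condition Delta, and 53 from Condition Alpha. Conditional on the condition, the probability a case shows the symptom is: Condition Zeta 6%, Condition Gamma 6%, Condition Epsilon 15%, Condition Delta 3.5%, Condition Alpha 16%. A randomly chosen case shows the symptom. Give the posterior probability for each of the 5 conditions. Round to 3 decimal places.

By Bayes' rule, posterior ∝ prior × likelihood:
  Condition Zeta: 0.432 × 0.06 = 0.02592
  Condition Gamma: 0.072 × 0.06 = 0.00432
  Condition Epsilon: 0.092 × 0.15 = 0.0138
  Condition Delta: 0.192 × 0.035 = 0.00672
  Condition Alpha: 0.212 × 0.16 = 0.03392
Sum = 0.08468.
P(Condition Zeta | symptomatic) = 0.02592/0.08468 ≈ 0.306
P(Condition Gamma | symptomatic) = 0.00432/0.08468 ≈ 0.051
P(Condition Epsilon | symptomatic) = 0.0138/0.08468 ≈ 0.163
P(Condition Delta | symptomatic) = 0.00672/0.08468 ≈ 0.079
P(Condition Alpha | symptomatic) = 0.03392/0.08468 ≈ 0.401

Condition Zeta 0.306, Condition Gamma 0.051, Condition Epsilon 0.163, Condition Delta 0.079, Condition Alpha 0.401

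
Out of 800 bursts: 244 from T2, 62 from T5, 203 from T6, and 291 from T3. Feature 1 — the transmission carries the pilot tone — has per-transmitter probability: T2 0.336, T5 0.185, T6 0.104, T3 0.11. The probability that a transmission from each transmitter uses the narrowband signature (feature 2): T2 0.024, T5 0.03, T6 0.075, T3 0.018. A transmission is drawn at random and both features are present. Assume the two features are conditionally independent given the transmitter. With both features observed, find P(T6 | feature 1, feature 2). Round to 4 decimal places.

Prior × likelihood for each hypothesis:
  T2: 0.305 × 0.336 × 0.024 = 0.00245952
  T5: 0.0775 × 0.185 × 0.03 = 0.000430125
  T6: 0.25375 × 0.104 × 0.075 = 0.00197925
  T3: 0.36375 × 0.11 × 0.018 = 0.000720225
Normalizing constant = 0.00558912.
P(T6 | evidence) = 0.00197925 / 0.00558912 ≈ 0.3541.

0.3541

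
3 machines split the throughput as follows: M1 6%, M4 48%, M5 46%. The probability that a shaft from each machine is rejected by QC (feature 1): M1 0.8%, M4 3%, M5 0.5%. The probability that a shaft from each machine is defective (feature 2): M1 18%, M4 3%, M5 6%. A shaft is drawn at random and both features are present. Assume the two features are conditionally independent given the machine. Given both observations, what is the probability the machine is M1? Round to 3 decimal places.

0.132

Compute prior × likelihood for every hypothesis:
  M1: 0.06 × 0.008 × 0.18 = 0.0000864
  M4: 0.48 × 0.03 × 0.03 = 0.000432
  M5: 0.46 × 0.005 × 0.06 = 0.000138
Sum = 0.0006564.
P(M1 | evidence) = 0.0000864 / 0.0006564 ≈ 0.132.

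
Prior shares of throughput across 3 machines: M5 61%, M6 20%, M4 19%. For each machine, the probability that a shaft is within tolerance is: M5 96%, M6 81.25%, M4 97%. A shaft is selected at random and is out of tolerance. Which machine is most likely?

M6

Taking complements, P(oversize | each) = M5 0.04, M6 0.1875, M4 0.03.
Prior × likelihood for each hypothesis:
  M5: 0.61 × 0.04 = 0.0244
  M6: 0.2 × 0.1875 = 0.0375
  M4: 0.19 × 0.03 = 0.0057
Normalizing constant = 0.0676.
Largest term belongs to M6, so M6 is most probable.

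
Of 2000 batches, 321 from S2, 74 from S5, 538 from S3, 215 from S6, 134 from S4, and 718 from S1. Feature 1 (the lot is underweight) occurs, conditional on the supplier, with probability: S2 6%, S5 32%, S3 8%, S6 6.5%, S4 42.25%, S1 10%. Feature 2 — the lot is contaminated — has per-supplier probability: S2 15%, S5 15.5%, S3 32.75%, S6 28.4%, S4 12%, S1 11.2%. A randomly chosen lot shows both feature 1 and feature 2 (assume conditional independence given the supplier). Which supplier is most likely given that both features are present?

S3

Unnormalized posteriors (prior × likelihood):
  S2: 0.1605 × 0.06 × 0.15 = 0.0014445
  S5: 0.037 × 0.32 × 0.155 = 0.0018352
  S3: 0.269 × 0.08 × 0.3275 = 0.0070478
  S6: 0.1075 × 0.065 × 0.284 = 0.00198445
  S4: 0.067 × 0.4225 × 0.12 = 0.0033969
  S1: 0.359 × 0.1 × 0.112 = 0.0040208
Normalizing constant = 0.01972965.
Largest term belongs to S3, so S3 is most probable.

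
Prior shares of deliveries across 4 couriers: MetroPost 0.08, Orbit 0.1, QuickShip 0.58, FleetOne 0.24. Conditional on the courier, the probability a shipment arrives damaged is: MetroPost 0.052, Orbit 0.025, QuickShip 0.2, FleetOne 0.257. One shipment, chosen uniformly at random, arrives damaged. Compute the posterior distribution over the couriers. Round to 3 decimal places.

By Bayes' rule, posterior ∝ prior × likelihood:
  MetroPost: 0.08 × 0.052 = 0.00416
  Orbit: 0.1 × 0.025 = 0.0025
  QuickShip: 0.58 × 0.2 = 0.116
  FleetOne: 0.24 × 0.257 = 0.06168
Total = 0.18434.
P(MetroPost | damaged) = 0.00416/0.18434 ≈ 0.023
P(Orbit | damaged) = 0.0025/0.18434 ≈ 0.014
P(QuickShip | damaged) = 0.116/0.18434 ≈ 0.629
P(FleetOne | damaged) = 0.06168/0.18434 ≈ 0.335

MetroPost 0.023, Orbit 0.014, QuickShip 0.629, FleetOne 0.335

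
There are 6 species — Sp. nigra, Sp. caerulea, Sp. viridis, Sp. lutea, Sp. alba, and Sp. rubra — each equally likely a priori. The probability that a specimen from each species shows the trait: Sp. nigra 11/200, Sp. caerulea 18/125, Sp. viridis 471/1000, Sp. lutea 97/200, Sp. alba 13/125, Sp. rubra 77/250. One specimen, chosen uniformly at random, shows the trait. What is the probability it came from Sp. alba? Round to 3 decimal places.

With a uniform prior (1/6 each), posterior ∝ likelihood:
  Sp. nigra: 0.055
  Sp. caerulea: 0.144
  Sp. viridis: 0.471
  Sp. lutea: 0.485
  Sp. alba: 0.104
  Sp. rubra: 0.308
Sum = 1.567.
P(Sp. alba | evidence) = 0.104 / 1.567 ≈ 0.066.

0.066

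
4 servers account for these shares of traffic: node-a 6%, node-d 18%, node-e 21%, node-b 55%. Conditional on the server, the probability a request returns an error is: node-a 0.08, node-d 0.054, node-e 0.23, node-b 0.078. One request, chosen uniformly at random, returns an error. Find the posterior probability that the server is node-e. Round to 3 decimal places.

0.457

Prior × likelihood for each hypothesis:
  node-a: 0.06 × 0.08 = 0.0048
  node-d: 0.18 × 0.054 = 0.00972
  node-e: 0.21 × 0.23 = 0.0483
  node-b: 0.55 × 0.078 = 0.0429
Total = 0.10572.
P(node-e | evidence) = 0.0483 / 0.10572 ≈ 0.457.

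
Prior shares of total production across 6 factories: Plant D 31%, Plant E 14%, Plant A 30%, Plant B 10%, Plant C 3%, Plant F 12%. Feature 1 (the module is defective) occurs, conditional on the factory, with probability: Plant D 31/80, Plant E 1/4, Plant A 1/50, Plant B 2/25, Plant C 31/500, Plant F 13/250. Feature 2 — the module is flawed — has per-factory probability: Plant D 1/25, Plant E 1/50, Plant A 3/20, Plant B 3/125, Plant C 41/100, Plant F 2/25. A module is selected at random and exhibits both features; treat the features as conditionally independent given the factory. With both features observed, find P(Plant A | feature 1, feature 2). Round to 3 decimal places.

Compute prior × likelihood for every hypothesis:
  Plant D: 0.31 × 0.3875 × 0.04 = 0.004805
  Plant E: 0.14 × 0.25 × 0.02 = 0.0007
  Plant A: 0.3 × 0.02 × 0.15 = 0.0009
  Plant B: 0.1 × 0.08 × 0.024 = 0.000192
  Plant C: 0.03 × 0.062 × 0.41 = 0.0007626
  Plant F: 0.12 × 0.052 × 0.08 = 0.0004992
Total = 0.0078588.
P(Plant A | evidence) = 0.0009 / 0.0078588 ≈ 0.115.

0.115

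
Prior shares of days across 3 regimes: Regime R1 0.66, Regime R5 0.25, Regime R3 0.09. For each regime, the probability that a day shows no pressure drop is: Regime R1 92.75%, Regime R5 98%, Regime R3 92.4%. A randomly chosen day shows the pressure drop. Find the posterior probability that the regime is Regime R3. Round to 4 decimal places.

Taking complements, P(drop | each) = Regime R1 0.0725, Regime R5 0.02, Regime R3 0.076.
By Bayes' rule, posterior ∝ prior × likelihood:
  Regime R1: 0.66 × 0.0725 = 0.04785
  Regime R5: 0.25 × 0.02 = 0.005
  Regime R3: 0.09 × 0.076 = 0.00684
Total = 0.05969.
P(Regime R3 | evidence) = 0.00684 / 0.05969 ≈ 0.1146.

0.1146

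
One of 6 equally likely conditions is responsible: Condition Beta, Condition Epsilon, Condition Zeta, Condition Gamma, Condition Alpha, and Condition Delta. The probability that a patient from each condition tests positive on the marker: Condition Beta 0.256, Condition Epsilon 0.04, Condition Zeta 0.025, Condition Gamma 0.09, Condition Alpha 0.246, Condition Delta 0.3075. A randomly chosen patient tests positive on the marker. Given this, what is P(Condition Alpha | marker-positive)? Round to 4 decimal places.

0.2551

With a uniform prior (1/6 each), posterior ∝ likelihood:
  Condition Beta: 0.256
  Condition Epsilon: 0.04
  Condition Zeta: 0.025
  Condition Gamma: 0.09
  Condition Alpha: 0.246
  Condition Delta: 0.3075
Sum = 0.9645.
P(Condition Alpha | evidence) = 0.246 / 0.9645 ≈ 0.2551.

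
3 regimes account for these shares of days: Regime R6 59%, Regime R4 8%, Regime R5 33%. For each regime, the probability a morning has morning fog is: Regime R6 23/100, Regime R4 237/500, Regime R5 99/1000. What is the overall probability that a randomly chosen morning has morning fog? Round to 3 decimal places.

By Bayes' rule, posterior ∝ prior × likelihood:
  Regime R6: 0.59 × 0.23 = 0.1357
  Regime R4: 0.08 × 0.474 = 0.03792
  Regime R5: 0.33 × 0.099 = 0.03267
P(fog) = 0.1357 + 0.03792 + 0.03267 = 0.20629 → 0.206.

0.206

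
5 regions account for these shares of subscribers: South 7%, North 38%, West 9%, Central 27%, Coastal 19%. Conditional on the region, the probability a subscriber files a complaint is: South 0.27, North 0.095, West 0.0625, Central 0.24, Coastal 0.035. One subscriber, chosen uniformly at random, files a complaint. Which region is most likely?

Central

Unnormalized posteriors (prior × likelihood):
  South: 0.07 × 0.27 = 0.0189
  North: 0.38 × 0.095 = 0.0361
  West: 0.09 × 0.0625 = 0.005625
  Central: 0.27 × 0.24 = 0.0648
  Coastal: 0.19 × 0.035 = 0.00665
Normalizing constant = 0.132075.
Largest term belongs to Central, so Central is most probable.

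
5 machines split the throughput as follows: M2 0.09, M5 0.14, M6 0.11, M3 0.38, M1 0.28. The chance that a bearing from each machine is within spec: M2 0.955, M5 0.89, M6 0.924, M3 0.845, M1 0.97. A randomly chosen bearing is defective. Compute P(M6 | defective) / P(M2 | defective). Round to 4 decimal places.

Taking complements, P(defective | each) = M2 0.045, M5 0.11, M6 0.076, M3 0.155, M1 0.03.
Unnormalized posteriors (prior × likelihood):
  M2: 0.09 × 0.045 = 0.00405
  M5: 0.14 × 0.11 = 0.0154
  M6: 0.11 × 0.076 = 0.00836
  M3: 0.38 × 0.155 = 0.0589
  M1: 0.28 × 0.03 = 0.0084
Sum = 0.09511.
The ratio is 0.00836 / 0.00405 (the normalizer cancels) = 2.0642.

2.0642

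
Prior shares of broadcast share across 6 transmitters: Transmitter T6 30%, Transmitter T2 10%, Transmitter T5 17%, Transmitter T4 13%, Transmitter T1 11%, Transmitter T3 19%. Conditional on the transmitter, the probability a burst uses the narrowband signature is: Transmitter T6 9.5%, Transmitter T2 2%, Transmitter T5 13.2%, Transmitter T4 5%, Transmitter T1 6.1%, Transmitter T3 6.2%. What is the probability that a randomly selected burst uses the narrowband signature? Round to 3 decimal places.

0.078

Prior × likelihood for each hypothesis:
  Transmitter T6: 0.3 × 0.095 = 0.0285
  Transmitter T2: 0.1 × 0.02 = 0.002
  Transmitter T5: 0.17 × 0.132 = 0.02244
  Transmitter T4: 0.13 × 0.05 = 0.0065
  Transmitter T1: 0.11 × 0.061 = 0.00671
  Transmitter T3: 0.19 × 0.062 = 0.01178
P(narrowband) = 0.0285 + 0.002 + 0.02244 + 0.0065 + 0.00671 + 0.01178 = 0.07793 → 0.078.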